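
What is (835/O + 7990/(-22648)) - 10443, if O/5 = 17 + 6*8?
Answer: -7685043147/736060 ≈ -10441.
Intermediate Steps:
O = 325 (O = 5*(17 + 6*8) = 5*(17 + 48) = 5*65 = 325)
(835/O + 7990/(-22648)) - 10443 = (835/325 + 7990/(-22648)) - 10443 = (835*(1/325) + 7990*(-1/22648)) - 10443 = (167/65 - 3995/11324) - 10443 = 1631433/736060 - 10443 = -7685043147/736060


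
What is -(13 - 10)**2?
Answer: -9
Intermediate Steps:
-(13 - 10)**2 = -1*3**2 = -1*9 = -9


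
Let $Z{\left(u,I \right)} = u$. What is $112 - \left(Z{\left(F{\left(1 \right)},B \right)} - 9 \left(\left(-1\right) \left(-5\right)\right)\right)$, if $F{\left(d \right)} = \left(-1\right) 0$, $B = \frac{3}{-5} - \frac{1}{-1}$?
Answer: $157$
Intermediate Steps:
$B = \frac{2}{5}$ ($B = 3 \left(- \frac{1}{5}\right) - -1 = - \frac{3}{5} + 1 = \frac{2}{5} \approx 0.4$)
$F{\left(d \right)} = 0$
$112 - \left(Z{\left(F{\left(1 \right)},B \right)} - 9 \left(\left(-1\right) \left(-5\right)\right)\right) = 112 - \left(0 - 9 \left(\left(-1\right) \left(-5\right)\right)\right) = 112 - \left(0 - 45\right) = 112 - -45 = 112 + 45 = 157$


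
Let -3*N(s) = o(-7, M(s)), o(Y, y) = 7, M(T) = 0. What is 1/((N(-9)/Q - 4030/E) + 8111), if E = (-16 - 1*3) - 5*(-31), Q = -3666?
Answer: 373932/3021882205 ≈ 0.00012374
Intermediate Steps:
N(s) = -7/3 (N(s) = -⅓*7 = -7/3)
E = 136 (E = (-16 - 3) + 155 = -19 + 155 = 136)
1/((N(-9)/Q - 4030/E) + 8111) = 1/((-7/3/(-3666) - 4030/136) + 8111) = 1/((-7/3*(-1/3666) - 4030*1/136) + 8111) = 1/((7/10998 - 2015/68) + 8111) = 1/(-11080247/373932 + 8111) = 1/(3021882205/373932) = 373932/3021882205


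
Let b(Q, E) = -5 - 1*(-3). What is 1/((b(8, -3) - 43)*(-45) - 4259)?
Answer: -1/2234 ≈ -0.00044763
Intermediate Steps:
b(Q, E) = -2 (b(Q, E) = -5 + 3 = -2)
1/((b(8, -3) - 43)*(-45) - 4259) = 1/((-2 - 43)*(-45) - 4259) = 1/(-45*(-45) - 4259) = 1/(2025 - 4259) = 1/(-2234) = -1/2234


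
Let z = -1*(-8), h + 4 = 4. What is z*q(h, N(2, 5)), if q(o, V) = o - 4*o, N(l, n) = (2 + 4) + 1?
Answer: 0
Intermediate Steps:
N(l, n) = 7 (N(l, n) = 6 + 1 = 7)
h = 0 (h = -4 + 4 = 0)
q(o, V) = -3*o
z = 8
z*q(h, N(2, 5)) = 8*(-3*0) = 8*0 = 0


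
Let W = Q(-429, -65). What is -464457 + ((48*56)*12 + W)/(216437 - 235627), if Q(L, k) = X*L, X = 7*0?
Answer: -4456481043/9595 ≈ -4.6446e+5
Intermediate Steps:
X = 0
Q(L, k) = 0 (Q(L, k) = 0*L = 0)
W = 0
-464457 + ((48*56)*12 + W)/(216437 - 235627) = -464457 + ((48*56)*12 + 0)/(216437 - 235627) = -464457 + (2688*12 + 0)/(-19190) = -464457 + (32256 + 0)*(-1/19190) = -464457 + 32256*(-1/19190) = -464457 - 16128/9595 = -4456481043/9595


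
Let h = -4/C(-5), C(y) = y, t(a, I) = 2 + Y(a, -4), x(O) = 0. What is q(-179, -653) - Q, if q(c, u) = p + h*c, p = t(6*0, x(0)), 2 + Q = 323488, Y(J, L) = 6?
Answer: -1618106/5 ≈ -3.2362e+5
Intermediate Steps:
Q = 323486 (Q = -2 + 323488 = 323486)
t(a, I) = 8 (t(a, I) = 2 + 6 = 8)
h = 4/5 (h = -4/(-5) = -4*(-1/5) = 4/5 ≈ 0.80000)
p = 8
q(c, u) = 8 + 4*c/5
q(-179, -653) - Q = (8 + (4/5)*(-179)) - 1*323486 = (8 - 716/5) - 323486 = -676/5 - 323486 = -1618106/5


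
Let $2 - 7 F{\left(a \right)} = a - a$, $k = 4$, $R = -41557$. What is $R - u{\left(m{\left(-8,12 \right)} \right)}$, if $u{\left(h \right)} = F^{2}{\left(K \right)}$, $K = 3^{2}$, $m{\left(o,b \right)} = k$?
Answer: $- \frac{2036297}{49} \approx -41557.0$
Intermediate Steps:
$m{\left(o,b \right)} = 4$
$K = 9$
$F{\left(a \right)} = \frac{2}{7}$ ($F{\left(a \right)} = \frac{2}{7} - \frac{a - a}{7} = \frac{2}{7} - 0 = \frac{2}{7} + 0 = \frac{2}{7}$)
$u{\left(h \right)} = \frac{4}{49}$ ($u{\left(h \right)} = \left(\frac{2}{7}\right)^{2} = \frac{4}{49}$)
$R - u{\left(m{\left(-8,12 \right)} \right)} = -41557 - \frac{4}{49} = - \frac{2036297}{49}$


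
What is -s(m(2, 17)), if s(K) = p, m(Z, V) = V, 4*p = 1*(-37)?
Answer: 37/4 ≈ 9.2500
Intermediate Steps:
p = -37/4 (p = (1*(-37))/4 = (1/4)*(-37) = -37/4 ≈ -9.2500)
s(K) = -37/4
-s(m(2, 17)) = -1*(-37/4) = 37/4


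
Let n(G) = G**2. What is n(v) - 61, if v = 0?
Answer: -61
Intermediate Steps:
n(v) - 61 = 0**2 - 61 = 0 - 61 = -61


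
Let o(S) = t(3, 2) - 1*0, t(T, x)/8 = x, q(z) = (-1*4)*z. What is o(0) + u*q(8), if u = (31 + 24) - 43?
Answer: -368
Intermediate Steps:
q(z) = -4*z
t(T, x) = 8*x
u = 12 (u = 55 - 43 = 12)
o(S) = 16 (o(S) = 8*2 - 1*0 = 16 + 0 = 16)
o(0) + u*q(8) = 16 + 12*(-4*8) = 16 + 12*(-32) = 16 - 384 = -368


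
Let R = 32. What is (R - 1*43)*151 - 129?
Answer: -1790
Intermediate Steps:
(R - 1*43)*151 - 129 = (32 - 1*43)*151 - 129 = (32 - 43)*151 - 129 = -11*151 - 129 = -1661 - 129 = -1790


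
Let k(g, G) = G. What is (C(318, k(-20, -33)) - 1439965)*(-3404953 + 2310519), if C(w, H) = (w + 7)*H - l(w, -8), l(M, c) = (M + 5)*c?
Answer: 1584856442004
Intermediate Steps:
l(M, c) = c*(5 + M) (l(M, c) = (5 + M)*c = c*(5 + M))
C(w, H) = 40 + 8*w + H*(7 + w) (C(w, H) = (w + 7)*H - (-8)*(5 + w) = (7 + w)*H - (-40 - 8*w) = H*(7 + w) + (40 + 8*w) = 40 + 8*w + H*(7 + w))
(C(318, k(-20, -33)) - 1439965)*(-3404953 + 2310519) = ((40 + 7*(-33) + 8*318 - 33*318) - 1439965)*(-3404953 + 2310519) = ((40 - 231 + 2544 - 10494) - 1439965)*(-1094434) = (-8141 - 1439965)*(-1094434) = -1448106*(-1094434) = 1584856442004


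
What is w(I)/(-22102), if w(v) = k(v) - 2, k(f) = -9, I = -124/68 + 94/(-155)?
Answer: 11/22102 ≈ 0.00049769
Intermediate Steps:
I = -6403/2635 (I = -124*1/68 + 94*(-1/155) = -31/17 - 94/155 = -6403/2635 ≈ -2.4300)
w(v) = -11 (w(v) = -9 - 2 = -11)
w(I)/(-22102) = -11/(-22102) = -11*(-1/22102) = 11/22102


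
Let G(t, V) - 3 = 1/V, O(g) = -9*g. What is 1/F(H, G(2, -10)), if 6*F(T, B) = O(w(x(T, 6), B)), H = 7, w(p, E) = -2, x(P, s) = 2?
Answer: ⅓ ≈ 0.33333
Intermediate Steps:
G(t, V) = 3 + 1/V
F(T, B) = 3 (F(T, B) = (-9*(-2))/6 = (⅙)*18 = 3)
1/F(H, G(2, -10)) = 1/3 = ⅓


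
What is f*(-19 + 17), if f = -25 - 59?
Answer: 168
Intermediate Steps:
f = -84
f*(-19 + 17) = -84*(-19 + 17) = -84*(-2) = 168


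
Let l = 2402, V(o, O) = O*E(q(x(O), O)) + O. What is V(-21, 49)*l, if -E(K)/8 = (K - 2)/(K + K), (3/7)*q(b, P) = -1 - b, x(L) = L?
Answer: -9029118/25 ≈ -3.6116e+5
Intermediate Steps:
q(b, P) = -7/3 - 7*b/3 (q(b, P) = 7*(-1 - b)/3 = -7/3 - 7*b/3)
E(K) = -4*(-2 + K)/K (E(K) = -8*(K - 2)/(K + K) = -8*(-2 + K)/(2*K) = -8*(-2 + K)*1/(2*K) = -4*(-2 + K)/K)
V(o, O) = O + O*(-4 + 8/(-7/3 - 7*O/3)) (V(o, O) = O*(-4 + 8/(-7/3 - 7*O/3)) + O = O + O*(-4 + 8/(-7/3 - 7*O/3)))
V(-21, 49)*l = ((3/7)*49*(-15 - 7*49)/(1 + 49))*2402 = ((3/7)*49*(-15 - 343)/50)*2402 = ((3/7)*49*(1/50)*(-358))*2402 = -3759/25*2402 = -9029118/25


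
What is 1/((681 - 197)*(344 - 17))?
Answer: 1/158268 ≈ 6.3184e-6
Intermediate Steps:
1/((681 - 197)*(344 - 17)) = 1/(484*327) = 1/158268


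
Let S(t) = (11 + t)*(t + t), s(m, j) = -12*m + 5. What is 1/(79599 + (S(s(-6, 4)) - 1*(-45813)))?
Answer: 1/138964 ≈ 7.1961e-6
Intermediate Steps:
s(m, j) = 5 - 12*m
S(t) = 2*t*(11 + t) (S(t) = (11 + t)*(2*t) = 2*t*(11 + t))
1/(79599 + (S(s(-6, 4)) - 1*(-45813))) = 1/(79599 + (2*(5 - 12*(-6))*(11 + (5 - 12*(-6))) - 1*(-45813))) = 1/(79599 + (2*(5 + 72)*(11 + (5 + 72)) + 45813)) = 1/(79599 + (2*77*(11 + 77) + 45813)) = 1/(79599 + (2*77*88 + 45813)) = 1/(79599 + (13552 + 45813)) = 1/(79599 + 59365) = 1/138964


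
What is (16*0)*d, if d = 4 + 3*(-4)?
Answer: 0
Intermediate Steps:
d = -8 (d = 4 - 12 = -8)
(16*0)*d = (16*0)*(-8) = 0*(-8) = 0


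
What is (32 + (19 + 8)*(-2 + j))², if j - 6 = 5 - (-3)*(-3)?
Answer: 1024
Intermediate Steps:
j = 2 (j = 6 + (5 - (-3)*(-3)) = 6 + (5 - 1*9) = 6 + (5 - 9) = 6 - 4 = 2)
(32 + (19 + 8)*(-2 + j))² = (32 + (19 + 8)*(-2 + 2))² = (32 + 27*0)² = (32 + 0)² = 32² = 1024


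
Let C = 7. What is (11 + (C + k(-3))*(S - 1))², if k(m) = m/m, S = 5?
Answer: 1849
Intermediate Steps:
k(m) = 1
(11 + (C + k(-3))*(S - 1))² = (11 + (7 + 1)*(5 - 1))² = (11 + 8*4)² = (11 + 32)² = 43² = 1849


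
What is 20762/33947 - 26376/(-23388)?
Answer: 115080644/66162703 ≈ 1.7394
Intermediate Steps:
20762/33947 - 26376/(-23388) = 20762*(1/33947) - 26376*(-1/23388) = 20762/33947 + 2198/1949 = 115080644/66162703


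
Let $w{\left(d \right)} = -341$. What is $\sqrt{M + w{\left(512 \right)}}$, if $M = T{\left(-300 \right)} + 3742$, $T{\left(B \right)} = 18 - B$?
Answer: $\sqrt{3719} \approx 60.984$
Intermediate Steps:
$M = 4060$ ($M = \left(18 - -300\right) + 3742 = \left(18 + 300\right) + 3742 = 318 + 3742 = 4060$)
$\sqrt{M + w{\left(512 \right)}} = \sqrt{4060 - 341} = \sqrt{3719}$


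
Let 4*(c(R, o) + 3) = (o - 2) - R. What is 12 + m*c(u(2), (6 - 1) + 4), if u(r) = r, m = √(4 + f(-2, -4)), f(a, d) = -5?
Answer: 12 - 7*I/4 ≈ 12.0 - 1.75*I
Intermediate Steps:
m = I (m = √(4 - 5) = √(-1) = I ≈ 1.0*I)
c(R, o) = -7/2 - R/4 + o/4 (c(R, o) = -3 + ((o - 2) - R)/4 = -3 + ((-2 + o) - R)/4 = -3 + (-2 + o - R)/4 = -3 + (-½ - R/4 + o/4) = -7/2 - R/4 + o/4)
12 + m*c(u(2), (6 - 1) + 4) = 12 + I*(-7/2 - ¼*2 + ((6 - 1) + 4)/4) = 12 + I*(-7/2 - ½ + (5 + 4)/4) = 12 + I*(-7/2 - ½ + (¼)*9) = 12 + I*(-7/2 - ½ + 9/4) = 12 + I*(-7/4) = 12 - 7*I/4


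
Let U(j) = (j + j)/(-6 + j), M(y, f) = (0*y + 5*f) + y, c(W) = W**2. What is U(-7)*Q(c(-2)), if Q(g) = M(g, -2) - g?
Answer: -140/13 ≈ -10.769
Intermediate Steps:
M(y, f) = y + 5*f (M(y, f) = (0 + 5*f) + y = 5*f + y = y + 5*f)
Q(g) = -10 (Q(g) = (g + 5*(-2)) - g = (g - 10) - g = (-10 + g) - g = -10)
U(j) = 2*j/(-6 + j) (U(j) = (2*j)/(-6 + j) = 2*j/(-6 + j))
U(-7)*Q(c(-2)) = (2*(-7)/(-6 - 7))*(-10) = (2*(-7)/(-13))*(-10) = (2*(-7)*(-1/13))*(-10) = (14/13)*(-10) = -140/13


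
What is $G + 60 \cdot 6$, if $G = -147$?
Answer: $213$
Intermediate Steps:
$G + 60 \cdot 6 = -147 + 60 \cdot 6 = -147 + 360 = 213$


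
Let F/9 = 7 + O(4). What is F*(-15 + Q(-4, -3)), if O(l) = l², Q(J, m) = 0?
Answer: -3105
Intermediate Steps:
F = 207 (F = 9*(7 + 4²) = 9*(7 + 16) = 9*23 = 207)
F*(-15 + Q(-4, -3)) = 207*(-15 + 0) = 207*(-15) = -3105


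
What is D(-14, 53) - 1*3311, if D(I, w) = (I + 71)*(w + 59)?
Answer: 3073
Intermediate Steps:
D(I, w) = (59 + w)*(71 + I) (D(I, w) = (71 + I)*(59 + w) = (59 + w)*(71 + I))
D(-14, 53) - 1*3311 = (4189 + 59*(-14) + 71*53 - 14*53) - 1*3311 = (4189 - 826 + 3763 - 742) - 3311 = 6384 - 3311 = 3073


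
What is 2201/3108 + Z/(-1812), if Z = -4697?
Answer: 774437/234654 ≈ 3.3003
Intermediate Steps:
2201/3108 + Z/(-1812) = 2201/3108 - 4697/(-1812) = 2201*(1/3108) - 4697*(-1/1812) = 2201/3108 + 4697/1812 = 774437/234654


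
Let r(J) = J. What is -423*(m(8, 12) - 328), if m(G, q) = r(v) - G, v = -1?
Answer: 142551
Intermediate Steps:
m(G, q) = -1 - G
-423*(m(8, 12) - 328) = -423*((-1 - 1*8) - 328) = -423*((-1 - 8) - 328) = -423*(-9 - 328) = -423*(-337) = 142551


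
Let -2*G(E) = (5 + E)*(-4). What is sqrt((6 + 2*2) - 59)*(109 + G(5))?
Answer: 903*I ≈ 903.0*I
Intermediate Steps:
G(E) = 10 + 2*E (G(E) = -(5 + E)*(-4)/2 = -(-20 - 4*E)/2 = 10 + 2*E)
sqrt((6 + 2*2) - 59)*(109 + G(5)) = sqrt((6 + 2*2) - 59)*(109 + (10 + 2*5)) = sqrt((6 + 4) - 59)*(109 + (10 + 10)) = sqrt(10 - 59)*(109 + 20) = sqrt(-49)*129 = (7*I)*129 = 903*I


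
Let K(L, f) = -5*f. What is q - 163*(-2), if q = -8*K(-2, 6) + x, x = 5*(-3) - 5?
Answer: 546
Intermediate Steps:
x = -20 (x = -15 - 5 = -20)
q = 220 (q = -(-40)*6 - 20 = -8*(-30) - 20 = 240 - 20 = 220)
q - 163*(-2) = 220 - 163*(-2) = 220 + 326 = 546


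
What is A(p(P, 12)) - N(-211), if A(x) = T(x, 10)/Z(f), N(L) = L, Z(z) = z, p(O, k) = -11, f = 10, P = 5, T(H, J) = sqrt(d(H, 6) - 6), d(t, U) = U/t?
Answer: 211 + 3*I*sqrt(22)/55 ≈ 211.0 + 0.25584*I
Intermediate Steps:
T(H, J) = sqrt(-6 + 6/H) (T(H, J) = sqrt(6/H - 6) = sqrt(-6 + 6/H))
A(x) = sqrt(-6 + 6/x)/10
A(p(P, 12)) - N(-211) = sqrt(6)*sqrt((1 - 1*(-11))/(-11))/10 - 1*(-211) = sqrt(6)*sqrt(-(1 + 11)/11)/10 + 211 = sqrt(6)*sqrt(-1/11*12)/10 + 211 = sqrt(6)*sqrt(-12/11)/10 + 211 = sqrt(6)*(2*I*sqrt(33)/11)/10 + 211 = 3*I*sqrt(22)/55 + 211 = 211 + 3*I*sqrt(22)/55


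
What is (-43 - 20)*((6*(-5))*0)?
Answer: 0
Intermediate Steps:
(-43 - 20)*((6*(-5))*0) = -(-1890)*0 = -63*0 = 0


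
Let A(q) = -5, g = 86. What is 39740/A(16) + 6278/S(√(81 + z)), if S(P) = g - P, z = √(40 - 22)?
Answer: -7948 + 6278/(86 - √(81 + 3*√2)) ≈ -7866.2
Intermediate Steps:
z = 3*√2 (z = √18 = 3*√2 ≈ 4.2426)
S(P) = 86 - P
39740/A(16) + 6278/S(√(81 + z)) = 39740/(-5) + 6278/(86 - √(81 + 3*√2)) = 39740*(-⅕) + 6278/(86 - √(81 + 3*√2)) = -7948 + 6278/(86 - √(81 + 3*√2))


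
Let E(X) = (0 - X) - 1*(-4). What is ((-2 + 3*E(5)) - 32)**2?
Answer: 1369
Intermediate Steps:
E(X) = 4 - X (E(X) = -X + 4 = 4 - X)
((-2 + 3*E(5)) - 32)**2 = ((-2 + 3*(4 - 1*5)) - 32)**2 = ((-2 + 3*(4 - 5)) - 32)**2 = ((-2 + 3*(-1)) - 32)**2 = ((-2 - 3) - 32)**2 = (-5 - 32)**2 = (-37)**2 = 1369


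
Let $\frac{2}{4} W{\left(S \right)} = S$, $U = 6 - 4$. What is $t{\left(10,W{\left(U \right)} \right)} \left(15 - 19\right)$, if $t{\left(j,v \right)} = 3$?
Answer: $-12$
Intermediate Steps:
$U = 2$
$W{\left(S \right)} = 2 S$
$t{\left(10,W{\left(U \right)} \right)} \left(15 - 19\right) = 3 \left(15 - 19\right) = 3 \left(-4\right) = -12$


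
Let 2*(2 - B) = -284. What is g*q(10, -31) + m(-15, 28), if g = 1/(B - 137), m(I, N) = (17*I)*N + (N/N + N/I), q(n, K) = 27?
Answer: -749386/105 ≈ -7137.0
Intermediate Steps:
B = 144 (B = 2 - 1/2*(-284) = 2 + 142 = 144)
m(I, N) = 1 + N/I + 17*I*N (m(I, N) = 17*I*N + (1 + N/I) = 1 + N/I + 17*I*N)
g = 1/7 (g = 1/(144 - 137) = 1/7 ≈ 0.14286)
g*q(10, -31) + m(-15, 28) = (1/7)*27 + (1 + 28/(-15) + 17*(-15)*28) = 27/7 + (1 + 28*(-1/15) - 7140) = 27/7 + (1 - 28/15 - 7140) = 27/7 - 107113/15 = -749386/105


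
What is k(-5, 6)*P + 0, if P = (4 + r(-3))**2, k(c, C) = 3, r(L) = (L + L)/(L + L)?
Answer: 75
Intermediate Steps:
r(L) = 1 (r(L) = (2*L)/((2*L)) = (2*L)*(1/(2*L)) = 1)
P = 25 (P = (4 + 1)**2 = 5**2 = 25)
k(-5, 6)*P + 0 = 3*25 + 0 = 75 + 0 = 75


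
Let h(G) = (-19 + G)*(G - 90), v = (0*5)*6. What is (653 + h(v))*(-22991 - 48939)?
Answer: -169970590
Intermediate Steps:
v = 0 (v = 0*6 = 0)
h(G) = (-90 + G)*(-19 + G) (h(G) = (-19 + G)*(-90 + G) = (-90 + G)*(-19 + G))
(653 + h(v))*(-22991 - 48939) = (653 + (1710 + 0² - 109*0))*(-22991 - 48939) = (653 + (1710 + 0 + 0))*(-71930) = (653 + 1710)*(-71930) = 2363*(-71930) = -169970590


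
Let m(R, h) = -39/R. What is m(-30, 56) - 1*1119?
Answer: -11177/10 ≈ -1117.7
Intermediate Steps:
m(-30, 56) - 1*1119 = -39/(-30) - 1*1119 = -39*(-1/30) - 1119 = 13/10 - 1119 = -11177/10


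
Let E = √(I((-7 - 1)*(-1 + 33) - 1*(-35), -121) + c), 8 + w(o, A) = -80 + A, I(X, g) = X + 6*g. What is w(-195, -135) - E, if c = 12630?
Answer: -223 - √11683 ≈ -331.09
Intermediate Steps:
w(o, A) = -88 + A (w(o, A) = -8 + (-80 + A) = -88 + A)
E = √11683 (E = √((((-7 - 1)*(-1 + 33) - 1*(-35)) + 6*(-121)) + 12630) = √(((-8*32 + 35) - 726) + 12630) = √(((-256 + 35) - 726) + 12630) = √((-221 - 726) + 12630) = √(-947 + 12630) = √11683 ≈ 108.09)
w(-195, -135) - E = (-88 - 135) - √11683 = -223 - √11683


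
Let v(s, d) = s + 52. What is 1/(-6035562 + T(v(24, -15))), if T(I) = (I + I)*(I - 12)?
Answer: -1/6025834 ≈ -1.6595e-7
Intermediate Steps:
v(s, d) = 52 + s
T(I) = 2*I*(-12 + I) (T(I) = (2*I)*(-12 + I) = 2*I*(-12 + I))
1/(-6035562 + T(v(24, -15))) = 1/(-6035562 + 2*(52 + 24)*(-12 + (52 + 24))) = 1/(-6035562 + 2*76*(-12 + 76)) = 1/(-6035562 + 2*76*64) = 1/(-6035562 + 9728) = 1/(-6025834) = -1/6025834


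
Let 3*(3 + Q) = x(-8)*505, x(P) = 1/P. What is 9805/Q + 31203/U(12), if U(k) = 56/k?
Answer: 50717913/8078 ≈ 6278.5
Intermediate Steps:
Q = -577/24 (Q = -3 + (505/(-8))/3 = -3 + (-1/8*505)/3 = -3 + (1/3)*(-505/8) = -3 - 505/24 = -577/24 ≈ -24.042)
9805/Q + 31203/U(12) = 9805/(-577/24) + 31203/((56/12)) = 9805*(-24/577) + 31203/((56*(1/12))) = -235320/577 + 31203/(14/3) = -235320/577 + 31203*(3/14) = -235320/577 + 93609/14 = 50717913/8078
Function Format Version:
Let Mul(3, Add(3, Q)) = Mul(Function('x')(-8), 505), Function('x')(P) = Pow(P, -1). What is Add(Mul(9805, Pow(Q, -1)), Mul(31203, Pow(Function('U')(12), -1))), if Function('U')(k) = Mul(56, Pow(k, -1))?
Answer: Rational(50717913, 8078) ≈ 6278.5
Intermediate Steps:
Q = Rational(-577, 24) (Q = Add(-3, Mul(Rational(1, 3), Mul(Pow(-8, -1), 505))) = Add(-3, Mul(Rational(1, 3), Mul(Rational(-1, 8), 505))) = Add(-3, Mul(Rational(1, 3), Rational(-505, 8))) = Add(-3, Rational(-505, 24)) = Rational(-577, 24) ≈ -24.042)
Add(Mul(9805, Pow(Q, -1)), Mul(31203, Pow(Function('U')(12), -1))) = Add(Mul(9805, Pow(Rational(-577, 24), -1)), Mul(31203, Pow(Mul(56, Pow(12, -1)), -1))) = Add(Mul(9805, Rational(-24, 577)), Mul(31203, Pow(Mul(56, Rational(1, 12)), -1))) = Add(Rational(-235320, 577), Mul(31203, Pow(Rational(14, 3), -1))) = Add(Rational(-235320, 577), Mul(31203, Rational(3, 14))) = Add(Rational(-235320, 577), Rational(93609, 14)) = Rational(50717913, 8078)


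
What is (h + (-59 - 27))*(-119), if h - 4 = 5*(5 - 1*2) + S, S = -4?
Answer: 8449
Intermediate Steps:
h = 15 (h = 4 + (5*(5 - 1*2) - 4) = 4 + (5*(5 - 2) - 4) = 4 + (5*3 - 4) = 4 + (15 - 4) = 4 + 11 = 15)
(h + (-59 - 27))*(-119) = (15 + (-59 - 27))*(-119) = (15 - 86)*(-119) = -71*(-119) = 8449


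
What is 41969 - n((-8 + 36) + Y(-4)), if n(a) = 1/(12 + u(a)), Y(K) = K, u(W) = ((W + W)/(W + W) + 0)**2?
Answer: 545596/13 ≈ 41969.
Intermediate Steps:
u(W) = 1 (u(W) = ((2*W)/((2*W)) + 0)**2 = ((2*W)*(1/(2*W)) + 0)**2 = (1 + 0)**2 = 1**2 = 1)
n(a) = 1/13 (n(a) = 1/(12 + 1) = 1/13)
41969 - n((-8 + 36) + Y(-4)) = 41969 - 1*1/13 = 41969 - 1/13 = 545596/13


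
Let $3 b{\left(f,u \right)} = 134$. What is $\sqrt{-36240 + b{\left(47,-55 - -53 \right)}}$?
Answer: $\frac{i \sqrt{325758}}{3} \approx 190.25 i$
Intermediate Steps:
$b{\left(f,u \right)} = \frac{134}{3}$ ($b{\left(f,u \right)} = \frac{1}{3} \cdot 134 = \frac{134}{3}$)
$\sqrt{-36240 + b{\left(47,-55 - -53 \right)}} = \sqrt{-36240 + \frac{134}{3}} = \sqrt{- \frac{108586}{3}} = \frac{i \sqrt{325758}}{3}$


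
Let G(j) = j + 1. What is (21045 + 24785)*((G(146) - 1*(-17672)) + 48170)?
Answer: 3024275870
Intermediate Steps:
G(j) = 1 + j
(21045 + 24785)*((G(146) - 1*(-17672)) + 48170) = (21045 + 24785)*(((1 + 146) - 1*(-17672)) + 48170) = 45830*((147 + 17672) + 48170) = 45830*(17819 + 48170) = 45830*65989 = 3024275870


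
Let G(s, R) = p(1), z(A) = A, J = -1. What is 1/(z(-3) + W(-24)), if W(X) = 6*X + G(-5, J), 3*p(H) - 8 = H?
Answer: -1/144 ≈ -0.0069444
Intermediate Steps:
p(H) = 8/3 + H/3
G(s, R) = 3 (G(s, R) = 8/3 + (1/3)*1 = 8/3 + 1/3 = 3)
W(X) = 3 + 6*X (W(X) = 6*X + 3 = 3 + 6*X)
1/(z(-3) + W(-24)) = 1/(-3 + (3 + 6*(-24))) = 1/(-3 + (3 - 144)) = 1/(-3 - 141) = 1/(-144) = -1/144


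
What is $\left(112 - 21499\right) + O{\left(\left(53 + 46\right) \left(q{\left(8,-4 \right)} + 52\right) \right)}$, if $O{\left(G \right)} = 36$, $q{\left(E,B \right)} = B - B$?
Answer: $-21351$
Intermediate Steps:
$q{\left(E,B \right)} = 0$
$\left(112 - 21499\right) + O{\left(\left(53 + 46\right) \left(q{\left(8,-4 \right)} + 52\right) \right)} = \left(112 - 21499\right) + 36 = -21387 + 36 = -21351$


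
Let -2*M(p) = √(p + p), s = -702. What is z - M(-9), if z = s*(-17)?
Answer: 11934 + 3*I*√2/2 ≈ 11934.0 + 2.1213*I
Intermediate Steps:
M(p) = -√2*√p/2 (M(p) = -√(p + p)/2 = -√2*√p/2)
z = 11934 (z = -702*(-17) = 11934)
z - M(-9) = 11934 - (-1)*√2*√(-9)/2 = 11934 - (-1)*√2*3*I/2 = 11934 - (-3)*I*√2/2 = 11934 + 3*I*√2/2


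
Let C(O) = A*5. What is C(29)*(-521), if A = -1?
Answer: 2605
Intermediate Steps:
C(O) = -5 (C(O) = -1*5 = -5)
C(29)*(-521) = -5*(-521) = 2605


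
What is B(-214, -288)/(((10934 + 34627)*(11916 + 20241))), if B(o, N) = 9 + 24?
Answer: 11/488368359 ≈ 2.2524e-8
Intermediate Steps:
B(o, N) = 33
B(-214, -288)/(((10934 + 34627)*(11916 + 20241))) = 33/(((10934 + 34627)*(11916 + 20241))) = 33/((45561*32157)) = 33/1465105077 = 33*(1/1465105077) = 11/488368359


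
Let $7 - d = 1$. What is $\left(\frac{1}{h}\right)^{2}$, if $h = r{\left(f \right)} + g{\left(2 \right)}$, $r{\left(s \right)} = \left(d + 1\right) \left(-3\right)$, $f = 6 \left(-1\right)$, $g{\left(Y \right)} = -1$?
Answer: $\frac{1}{484} \approx 0.0020661$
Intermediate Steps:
$d = 6$ ($d = 7 - 1 = 6$)
$f = -6$
$r{\left(s \right)} = -21$ ($r{\left(s \right)} = \left(6 + 1\right) \left(-3\right) = 7 \left(-3\right) = -21$)
$h = -22$ ($h = -21 - 1 = -22$)
$\left(\frac{1}{h}\right)^{2} = \left(\frac{1}{-22}\right)^{2} = \left(- \frac{1}{22}\right)^{2} = \frac{1}{484}$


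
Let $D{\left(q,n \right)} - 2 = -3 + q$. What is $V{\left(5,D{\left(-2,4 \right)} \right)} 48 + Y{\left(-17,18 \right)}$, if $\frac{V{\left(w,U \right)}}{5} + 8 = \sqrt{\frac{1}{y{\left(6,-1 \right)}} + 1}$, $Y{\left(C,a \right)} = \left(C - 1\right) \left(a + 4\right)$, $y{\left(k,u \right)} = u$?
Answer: $-2316$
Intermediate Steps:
$D{\left(q,n \right)} = -1 + q$ ($D{\left(q,n \right)} = 2 + \left(-3 + q\right) = -1 + q$)
$Y{\left(C,a \right)} = \left(-1 + C\right) \left(4 + a\right)$
$V{\left(w,U \right)} = -40$ ($V{\left(w,U \right)} = -40 + 5 \sqrt{\frac{1}{-1} + 1} = -40 + 5 \sqrt{-1 + 1} = -40 + 5 \sqrt{0} = -40 + 5 \cdot 0 = -40 + 0 = -40$)
$V{\left(5,D{\left(-2,4 \right)} \right)} 48 + Y{\left(-17,18 \right)} = \left(-40\right) 48 - 396 = -1920 - 396 = -2316$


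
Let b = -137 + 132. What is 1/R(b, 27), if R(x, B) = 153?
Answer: 1/153 ≈ 0.0065359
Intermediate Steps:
b = -5
1/R(b, 27) = 1/153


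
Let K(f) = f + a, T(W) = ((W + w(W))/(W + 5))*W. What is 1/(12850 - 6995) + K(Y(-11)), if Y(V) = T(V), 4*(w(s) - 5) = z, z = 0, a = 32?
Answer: 122956/5855 ≈ 21.000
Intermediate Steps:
w(s) = 5 (w(s) = 5 + (¼)*0 = 5 + 0 = 5)
T(W) = W (T(W) = ((W + 5)/(W + 5))*W = ((5 + W)/(5 + W))*W = 1*W = W)
Y(V) = V
K(f) = 32 + f (K(f) = f + 32 = 32 + f)
1/(12850 - 6995) + K(Y(-11)) = 1/(12850 - 6995) + (32 - 11) = 1/5855 + 21 = 122956/5855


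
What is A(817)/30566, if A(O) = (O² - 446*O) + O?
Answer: 4902/493 ≈ 9.9432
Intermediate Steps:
A(O) = O² - 445*O
A(817)/30566 = (817*(-445 + 817))/30566 = (817*372)*(1/30566) = 303924*(1/30566) = 4902/493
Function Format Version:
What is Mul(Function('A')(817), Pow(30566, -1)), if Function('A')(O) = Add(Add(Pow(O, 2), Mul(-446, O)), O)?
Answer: Rational(4902, 493) ≈ 9.9432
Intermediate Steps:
Function('A')(O) = Add(Pow(O, 2), Mul(-445, O))
Mul(Function('A')(817), Pow(30566, -1)) = Mul(Mul(817, Add(-445, 817)), Pow(30566, -1)) = Mul(Mul(817, 372), Rational(1, 30566)) = Mul(303924, Rational(1, 30566)) = Rational(4902, 493)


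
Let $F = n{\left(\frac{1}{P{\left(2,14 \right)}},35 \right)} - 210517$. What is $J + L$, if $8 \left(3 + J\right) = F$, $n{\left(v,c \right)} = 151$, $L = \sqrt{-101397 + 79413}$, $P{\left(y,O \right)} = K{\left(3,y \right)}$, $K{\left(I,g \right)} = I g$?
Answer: $- \frac{105195}{4} + 4 i \sqrt{1374} \approx -26299.0 + 148.27 i$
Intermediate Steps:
$P{\left(y,O \right)} = 3 y$
$L = 4 i \sqrt{1374}$ ($L = \sqrt{-21984} = 4 i \sqrt{1374} \approx 148.27 i$)
$F = -210366$ ($F = 151 - 210517 = -210366$)
$J = - \frac{105195}{4}$ ($J = -3 + \frac{1}{8} \left(-210366\right) = -3 - \frac{105183}{4} = - \frac{105195}{4} \approx -26299.0$)
$J + L = - \frac{105195}{4} + 4 i \sqrt{1374}$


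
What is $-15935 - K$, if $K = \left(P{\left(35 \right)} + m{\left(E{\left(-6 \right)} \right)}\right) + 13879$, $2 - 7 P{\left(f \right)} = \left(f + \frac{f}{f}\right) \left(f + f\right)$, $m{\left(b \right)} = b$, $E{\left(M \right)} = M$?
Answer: $- \frac{206138}{7} \approx -29448.0$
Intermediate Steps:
$P{\left(f \right)} = \frac{2}{7} - \frac{2 f \left(1 + f\right)}{7}$ ($P{\left(f \right)} = \frac{2}{7} - \frac{\left(f + \frac{f}{f}\right) \left(f + f\right)}{7} = \frac{2}{7} - \frac{\left(f + 1\right) 2 f}{7} = \frac{2}{7} - \frac{\left(1 + f\right) 2 f}{7} = \frac{2}{7} - \frac{2 f \left(1 + f\right)}{7}$)
$K = \frac{94593}{7}$ ($K = \left(\left(\frac{2}{7} - 10 - \frac{2 \cdot 35^{2}}{7}\right) - 6\right) + 13879 = \left(\left(\frac{2}{7} - 10 - 350\right) - 6\right) + 13879 = \left(- \frac{2518}{7} - 6\right) + 13879 = - \frac{2560}{7} + 13879 = \frac{94593}{7} \approx 13513.0$)
$-15935 - K = -15935 - \frac{94593}{7} = - \frac{206138}{7}$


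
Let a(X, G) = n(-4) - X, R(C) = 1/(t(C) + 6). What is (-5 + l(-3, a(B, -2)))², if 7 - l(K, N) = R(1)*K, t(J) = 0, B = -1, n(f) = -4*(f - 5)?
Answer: 25/4 ≈ 6.2500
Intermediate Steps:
n(f) = 20 - 4*f (n(f) = -4*(-5 + f) = 20 - 4*f)
R(C) = ⅙ (R(C) = 1/(0 + 6) = 1/6 = ⅙)
a(X, G) = 36 - X (a(X, G) = (20 - 4*(-4)) - X = (20 + 16) - X = 36 - X)
l(K, N) = 7 - K/6
(-5 + l(-3, a(B, -2)))² = (-5 + (7 - ⅙*(-3)))² = (-5 + (7 + ½))² = (-5 + 15/2)² = (5/2)² = 25/4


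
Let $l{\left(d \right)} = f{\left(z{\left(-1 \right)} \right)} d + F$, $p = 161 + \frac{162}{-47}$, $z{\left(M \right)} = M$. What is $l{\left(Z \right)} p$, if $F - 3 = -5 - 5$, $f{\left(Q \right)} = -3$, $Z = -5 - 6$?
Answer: $\frac{192530}{47} \approx 4096.4$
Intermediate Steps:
$Z = -11$ ($Z = -5 - 6 = -11$)
$F = -7$ ($F = 3 - 10 = -7$)
$p = \frac{7405}{47}$ ($p = 161 + 162 \left(- \frac{1}{47}\right) = 161 - \frac{162}{47} = \frac{7405}{47} \approx 157.55$)
$l{\left(d \right)} = -7 - 3 d$ ($l{\left(d \right)} = - 3 d - 7 = -7 - 3 d$)
$l{\left(Z \right)} p = \left(-7 - -33\right) \frac{7405}{47} = \left(-7 + 33\right) \frac{7405}{47} = 26 \cdot \frac{7405}{47} = \frac{192530}{47}$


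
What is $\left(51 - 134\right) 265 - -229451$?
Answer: $207456$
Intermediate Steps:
$\left(51 - 134\right) 265 - -229451 = \left(-83\right) 265 + 229451 = -21995 + 229451 = 207456$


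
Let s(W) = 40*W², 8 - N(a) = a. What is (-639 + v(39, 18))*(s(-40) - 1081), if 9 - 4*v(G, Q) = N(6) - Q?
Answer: -159247989/4 ≈ -3.9812e+7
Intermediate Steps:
N(a) = 8 - a
v(G, Q) = 7/4 + Q/4 (v(G, Q) = 9/4 - ((8 - 1*6) - Q)/4 = 9/4 - ((8 - 6) - Q)/4 = 9/4 - (2 - Q)/4 = 9/4 + (-½ + Q/4) = 7/4 + Q/4)
(-639 + v(39, 18))*(s(-40) - 1081) = (-639 + (7/4 + (¼)*18))*(40*(-40)² - 1081) = (-639 + (7/4 + 9/2))*(40*1600 - 1081) = (-639 + 25/4)*(64000 - 1081) = -2531/4*62919 = -159247989/4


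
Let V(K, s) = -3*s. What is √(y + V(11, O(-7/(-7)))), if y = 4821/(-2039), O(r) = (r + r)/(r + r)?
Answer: I*√22302582/2039 ≈ 2.3161*I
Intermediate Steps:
O(r) = 1 (O(r) = (2*r)/((2*r)) = (2*r)*(1/(2*r)) = 1)
y = -4821/2039 (y = 4821*(-1/2039) = -4821/2039 ≈ -2.3644)
√(y + V(11, O(-7/(-7)))) = √(-4821/2039 - 3*1) = √(-4821/2039 - 3) = √(-10938/2039) = I*√22302582/2039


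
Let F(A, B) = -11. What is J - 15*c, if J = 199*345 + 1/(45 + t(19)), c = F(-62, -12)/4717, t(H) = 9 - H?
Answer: 11334607717/165095 ≈ 68655.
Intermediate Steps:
c = -11/4717 ≈ -0.0023320
J = 2402926/35 (J = 199*345 + 1/(45 + (9 - 1*19)) = 68655 + 1/(45 + (9 - 19)) = 68655 + 1/(45 - 10) = 68655 + 1/35 = 2402926/35 ≈ 68655.)
J - 15*c = 2402926/35 - 15*(-11)/4717 = 2402926/35 - 1*(-165/4717) = 2402926/35 + 165/4717 = 11334607717/165095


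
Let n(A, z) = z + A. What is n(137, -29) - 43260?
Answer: -43152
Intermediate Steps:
n(A, z) = A + z
n(137, -29) - 43260 = (137 - 29) - 43260 = 108 - 43260 = -43152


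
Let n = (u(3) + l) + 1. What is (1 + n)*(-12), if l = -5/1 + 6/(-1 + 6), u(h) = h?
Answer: -72/5 ≈ -14.400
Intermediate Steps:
l = -19/5 (l = -5*1 + 6/5 = -5 + 6*(1/5) = -5 + 6/5 = -19/5 ≈ -3.8000)
n = 1/5 (n = (3 - 19/5) + 1 = -4/5 + 1 = 1/5 ≈ 0.20000)
(1 + n)*(-12) = (1 + 1/5)*(-12) = (6/5)*(-12) = -72/5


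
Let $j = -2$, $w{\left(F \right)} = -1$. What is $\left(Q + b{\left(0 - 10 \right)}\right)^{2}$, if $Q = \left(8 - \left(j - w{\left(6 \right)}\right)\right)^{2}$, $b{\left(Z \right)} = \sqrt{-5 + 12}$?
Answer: $\left(81 + \sqrt{7}\right)^{2} \approx 6996.6$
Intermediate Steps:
$b{\left(Z \right)} = \sqrt{7}$
$Q = 81$ ($Q = \left(8 - -1\right)^{2} = \left(8 + \left(-1 + 2\right)\right)^{2} = \left(8 + 1\right)^{2} = 9^{2} = 81$)
$\left(Q + b{\left(0 - 10 \right)}\right)^{2} = \left(81 + \sqrt{7}\right)^{2}$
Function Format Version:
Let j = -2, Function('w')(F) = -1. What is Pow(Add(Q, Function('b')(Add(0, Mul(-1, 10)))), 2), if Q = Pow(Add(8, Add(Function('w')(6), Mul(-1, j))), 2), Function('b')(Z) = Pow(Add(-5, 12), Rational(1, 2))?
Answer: Pow(Add(81, Pow(7, Rational(1, 2))), 2) ≈ 6996.6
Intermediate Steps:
Function('b')(Z) = Pow(7, Rational(1, 2))
Q = 81 (Q = Pow(Add(8, Add(-1, Mul(-1, -2))), 2) = Pow(Add(8, Add(-1, 2)), 2) = Pow(Add(8, 1), 2) = Pow(9, 2) = 81)
Pow(Add(Q, Function('b')(Add(0, Mul(-1, 10)))), 2) = Pow(Add(81, Pow(7, Rational(1, 2))), 2)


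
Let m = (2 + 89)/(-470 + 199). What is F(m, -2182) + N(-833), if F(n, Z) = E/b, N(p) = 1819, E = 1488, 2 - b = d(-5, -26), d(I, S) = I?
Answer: 14221/7 ≈ 2031.6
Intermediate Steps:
b = 7 (b = 2 - 1*(-5) = 2 + 5 = 7)
m = -91/271 (m = 91/(-271) = 91*(-1/271) = -91/271 ≈ -0.33579)
F(n, Z) = 1488/7
F(m, -2182) + N(-833) = 1488/7 + 1819 = 14221/7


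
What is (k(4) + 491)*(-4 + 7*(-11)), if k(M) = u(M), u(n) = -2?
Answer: -39609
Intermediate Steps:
k(M) = -2
(k(4) + 491)*(-4 + 7*(-11)) = (-2 + 491)*(-4 + 7*(-11)) = 489*(-4 - 77) = 489*(-81) = -39609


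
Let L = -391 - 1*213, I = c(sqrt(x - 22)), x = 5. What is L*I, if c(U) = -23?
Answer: 13892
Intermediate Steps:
I = -23
L = -604 (L = -391 - 213 = -604)
L*I = -604*(-23) = 13892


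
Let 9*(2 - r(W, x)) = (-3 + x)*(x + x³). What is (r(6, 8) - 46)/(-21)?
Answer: 428/27 ≈ 15.852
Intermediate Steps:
r(W, x) = 2 - (-3 + x)*(x + x³)/9
(r(6, 8) - 46)/(-21) = ((2 - ⅑*8² - ⅑*8⁴ + (⅓)*8 + (⅓)*8³) - 46)/(-21) = ((2 - ⅑*64 - ⅑*4096 + 8/3 + (⅓)*512) - 46)*(-1/21) = ((2 - 64/9 - 4096/9 + 8/3 + 512/3) - 46)*(-1/21) = (-2582/9 - 46)*(-1/21) = -2996/9*(-1/21) = 428/27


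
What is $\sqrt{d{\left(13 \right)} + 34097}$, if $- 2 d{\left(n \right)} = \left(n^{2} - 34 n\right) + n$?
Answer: $3 \sqrt{3803} \approx 185.01$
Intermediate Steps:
$d{\left(n \right)} = - \frac{n^{2}}{2} + \frac{33 n}{2}$ ($d{\left(n \right)} = - \frac{\left(n^{2} - 34 n\right) + n}{2} = - \frac{n^{2} - 33 n}{2} = - \frac{n^{2}}{2} + \frac{33 n}{2}$)
$\sqrt{d{\left(13 \right)} + 34097} = \sqrt{\frac{1}{2} \cdot 13 \left(33 - 13\right) + 34097} = \sqrt{\frac{1}{2} \cdot 13 \cdot 20 + 34097} = \sqrt{130 + 34097} = \sqrt{34227} = 3 \sqrt{3803}$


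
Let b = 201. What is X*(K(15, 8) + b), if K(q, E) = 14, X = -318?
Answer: -68370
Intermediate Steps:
X*(K(15, 8) + b) = -318*(14 + 201) = -318*215 = -68370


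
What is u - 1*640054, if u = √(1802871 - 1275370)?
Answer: -640054 + √527501 ≈ -6.3933e+5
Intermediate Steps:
u = √527501 ≈ 726.29
u - 1*640054 = √527501 - 1*640054 = √527501 - 640054 = -640054 + √527501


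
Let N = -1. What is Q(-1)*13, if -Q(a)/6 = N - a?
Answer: 0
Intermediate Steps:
Q(a) = 6 + 6*a (Q(a) = -6*(-1 - a) = 6 + 6*a)
Q(-1)*13 = (6 + 6*(-1))*13 = (6 - 6)*13 = 0*13 = 0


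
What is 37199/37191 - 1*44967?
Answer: -1672330498/37191 ≈ -44966.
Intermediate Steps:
37199/37191 - 1*44967 = 37199*(1/37191) - 44967 = 37199/37191 - 44967 = -1672330498/37191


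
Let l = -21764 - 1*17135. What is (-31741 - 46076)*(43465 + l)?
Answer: -355312422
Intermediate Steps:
l = -38899 (l = -21764 - 17135 = -38899)
(-31741 - 46076)*(43465 + l) = (-31741 - 46076)*(43465 - 38899) = -77817*4566 = -355312422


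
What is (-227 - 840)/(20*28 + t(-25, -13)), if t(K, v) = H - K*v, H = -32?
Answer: -1067/203 ≈ -5.2562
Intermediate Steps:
t(K, v) = -32 - K*v
(-227 - 840)/(20*28 + t(-25, -13)) = (-227 - 840)/(20*28 + (-32 - 1*(-25)*(-13))) = -1067/(560 + (-32 - 325)) = -1067/(560 - 357) = -1067/203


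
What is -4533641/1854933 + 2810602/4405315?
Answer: -14758638302249/8171564168895 ≈ -1.8061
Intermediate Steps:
-4533641/1854933 + 2810602/4405315 = -14758638302249/8171564168895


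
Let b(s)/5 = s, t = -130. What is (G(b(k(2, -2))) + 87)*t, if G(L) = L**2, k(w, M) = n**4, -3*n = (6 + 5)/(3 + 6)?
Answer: -3194974723963360/282429536481 ≈ -11312.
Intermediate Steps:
n = -11/27 (n = -(6 + 5)/(3*(3 + 6)) = -11/(3*9) = -1/3*11/9 = -11/27 ≈ -0.40741)
k(w, M) = 14641/531441 (k(w, M) = (-11/27)**4 = 14641/531441)
b(s) = 5*s
(G(b(k(2, -2))) + 87)*t = ((5*(14641/531441))**2 + 87)*(-130) = ((73205/531441)**2 + 87)*(-130) = (5358972025/282429536481 + 87)*(-130) = (24576728645872/282429536481)*(-130) = -3194974723963360/282429536481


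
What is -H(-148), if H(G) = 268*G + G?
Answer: 39812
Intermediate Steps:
H(G) = 269*G
-H(-148) = -269*(-148) = -1*(-39812) = 39812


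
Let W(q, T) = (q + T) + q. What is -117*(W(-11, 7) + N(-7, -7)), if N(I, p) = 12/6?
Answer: 1521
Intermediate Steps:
N(I, p) = 2 (N(I, p) = 12*(⅙) = 2)
W(q, T) = T + 2*q (W(q, T) = (T + q) + q = T + 2*q)
-117*(W(-11, 7) + N(-7, -7)) = -117*((7 + 2*(-11)) + 2) = -117*((7 - 22) + 2) = -117*(-15 + 2) = -117*(-13) = 1521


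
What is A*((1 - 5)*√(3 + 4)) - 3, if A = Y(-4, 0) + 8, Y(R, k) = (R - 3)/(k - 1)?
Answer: -3 - 60*√7 ≈ -161.75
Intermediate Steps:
Y(R, k) = (-3 + R)/(-1 + k)
A = 15 (A = (-3 - 4)/(-1 + 0) + 8 = -7/(-1) + 8 = -1*(-7) + 8 = 7 + 8 = 15)
A*((1 - 5)*√(3 + 4)) - 3 = 15*((1 - 5)*√(3 + 4)) - 3 = 15*(-4*√7) - 3 = -60*√7 - 3 = -3 - 60*√7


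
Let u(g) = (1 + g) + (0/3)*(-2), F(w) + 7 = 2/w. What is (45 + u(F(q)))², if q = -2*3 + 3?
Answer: 13225/9 ≈ 1469.4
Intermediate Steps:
q = -3 (q = -6 + 3 = -3)
F(w) = -7 + 2/w
u(g) = 1 + g (u(g) = (1 + g) + (0*(⅓))*(-2) = (1 + g) + 0*(-2) = (1 + g) + 0 = 1 + g)
(45 + u(F(q)))² = (45 + (1 + (-7 + 2/(-3))))² = (45 + (1 + (-7 + 2*(-⅓))))² = (45 + (1 + (-7 - ⅔)))² = (45 + (1 - 23/3))² = (45 - 20/3)² = (115/3)² = 13225/9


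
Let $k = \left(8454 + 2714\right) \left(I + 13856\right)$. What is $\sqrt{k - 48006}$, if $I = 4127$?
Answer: $\sqrt{200786138} \approx 14170.0$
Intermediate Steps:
$k = 200834144$ ($k = \left(8454 + 2714\right) \left(4127 + 13856\right) = 11168 \cdot 17983 = 200834144$)
$\sqrt{k - 48006} = \sqrt{200834144 - 48006} = \sqrt{200786138}$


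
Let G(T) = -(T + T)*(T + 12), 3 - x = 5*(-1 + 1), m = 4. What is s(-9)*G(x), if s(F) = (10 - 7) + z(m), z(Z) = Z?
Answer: -630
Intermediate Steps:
s(F) = 7 (s(F) = (10 - 7) + 4 = 3 + 4 = 7)
x = 3 (x = 3 - 5*(-1 + 1) = 3 - 5*0 = 3 - 1*0 = 3 + 0 = 3)
G(T) = -2*T*(12 + T)
s(-9)*G(x) = 7*(-2*3*(12 + 3)) = 7*(-2*3*15) = 7*(-90) = -630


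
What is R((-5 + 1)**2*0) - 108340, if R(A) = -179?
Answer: -108519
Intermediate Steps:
R((-5 + 1)**2*0) - 108340 = -179 - 108340 = -108519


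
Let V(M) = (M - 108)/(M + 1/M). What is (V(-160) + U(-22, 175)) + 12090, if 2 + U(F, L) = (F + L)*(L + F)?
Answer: 908801577/25601 ≈ 35499.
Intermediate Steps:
U(F, L) = -2 + (F + L)**2 (U(F, L) = -2 + (F + L)*(L + F) = -2 + (F + L)*(F + L) = -2 + (F + L)**2)
V(M) = (-108 + M)/(M + 1/M)
(V(-160) + U(-22, 175)) + 12090 = (-160*(-108 - 160)/(1 + (-160)**2) + (-2 + (-22 + 175)**2)) + 12090 = (-160*(-268)/(1 + 25600) + (-2 + 153**2)) + 12090 = (-160*(-268)/25601 + (-2 + 23409)) + 12090 = (-160*1/25601*(-268) + 23407) + 12090 = (42880/25601 + 23407) + 12090 = 599285487/25601 + 12090 = 908801577/25601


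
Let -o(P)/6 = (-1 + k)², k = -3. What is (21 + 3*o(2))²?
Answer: 71289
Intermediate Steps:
o(P) = -96 (o(P) = -6*(-1 - 3)² = -6*(-4)² = -6*16 = -96)
(21 + 3*o(2))² = (21 + 3*(-96))² = (21 - 288)² = (-267)² = 71289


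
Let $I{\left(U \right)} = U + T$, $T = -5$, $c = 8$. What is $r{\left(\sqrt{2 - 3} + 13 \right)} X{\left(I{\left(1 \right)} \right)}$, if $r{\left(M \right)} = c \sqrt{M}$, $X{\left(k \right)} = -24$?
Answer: $- 192 \sqrt{13 + i} \approx -692.78 - 26.606 i$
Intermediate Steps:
$I{\left(U \right)} = -5 + U$ ($I{\left(U \right)} = U - 5 = -5 + U$)
$r{\left(M \right)} = 8 \sqrt{M}$
$r{\left(\sqrt{2 - 3} + 13 \right)} X{\left(I{\left(1 \right)} \right)} = 8 \sqrt{\sqrt{2 - 3} + 13} \left(-24\right) = 8 \sqrt{\sqrt{-1} + 13} \left(-24\right) = 8 \sqrt{i + 13} \left(-24\right) = 8 \sqrt{13 + i} \left(-24\right) = - 192 \sqrt{13 + i}$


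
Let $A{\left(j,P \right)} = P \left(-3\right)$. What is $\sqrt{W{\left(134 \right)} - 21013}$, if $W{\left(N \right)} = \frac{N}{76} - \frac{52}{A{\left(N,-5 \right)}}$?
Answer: $\frac{i \sqrt{6827677170}}{570} \approx 144.96 i$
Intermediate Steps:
$A{\left(j,P \right)} = - 3 P$
$W{\left(N \right)} = - \frac{52}{15} + \frac{N}{76}$ ($W{\left(N \right)} = \frac{N}{76} - \frac{52}{\left(-3\right) \left(-5\right)} = N \frac{1}{76} - \frac{52}{15} = \frac{N}{76} - \frac{52}{15} = - \frac{52}{15} + \frac{N}{76}$)
$\sqrt{W{\left(134 \right)} - 21013} = \sqrt{\left(- \frac{52}{15} + \frac{1}{76} \cdot 134\right) - 21013} = \sqrt{\left(- \frac{52}{15} + \frac{67}{38}\right) - 21013} = \sqrt{- \frac{971}{570} - 21013} = \sqrt{- \frac{11978381}{570}} = \frac{i \sqrt{6827677170}}{570}$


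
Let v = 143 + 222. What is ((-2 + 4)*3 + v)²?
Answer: 137641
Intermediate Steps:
v = 365
((-2 + 4)*3 + v)² = ((-2 + 4)*3 + 365)² = (2*3 + 365)² = (6 + 365)² = 371² = 137641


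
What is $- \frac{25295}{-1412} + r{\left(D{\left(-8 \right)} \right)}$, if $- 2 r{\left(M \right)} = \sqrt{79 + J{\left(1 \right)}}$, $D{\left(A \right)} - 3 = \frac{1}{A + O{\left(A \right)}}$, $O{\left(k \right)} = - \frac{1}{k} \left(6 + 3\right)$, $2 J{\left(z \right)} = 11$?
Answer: $\frac{25295}{1412} - \frac{13 \sqrt{2}}{4} \approx 13.318$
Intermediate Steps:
$J{\left(z \right)} = \frac{11}{2}$ ($J{\left(z \right)} = \frac{1}{2} \cdot 11 = \frac{11}{2}$)
$O{\left(k \right)} = - \frac{9}{k}$ ($O{\left(k \right)} = - \frac{1}{k} 9 = - \frac{9}{k}$)
$D{\left(A \right)} = 3 + \frac{1}{A - \frac{9}{A}}$
$r{\left(M \right)} = - \frac{13 \sqrt{2}}{4}$ ($r{\left(M \right)} = - \frac{\sqrt{79 + \frac{11}{2}}}{2} = - \frac{\sqrt{\frac{169}{2}}}{2} = - \frac{\frac{13}{2} \sqrt{2}}{2} = - \frac{13 \sqrt{2}}{4}$)
$- \frac{25295}{-1412} + r{\left(D{\left(-8 \right)} \right)} = - \frac{25295}{-1412} - \frac{13 \sqrt{2}}{4} = \left(-25295\right) \left(- \frac{1}{1412}\right) - \frac{13 \sqrt{2}}{4} = \frac{25295}{1412} - \frac{13 \sqrt{2}}{4}$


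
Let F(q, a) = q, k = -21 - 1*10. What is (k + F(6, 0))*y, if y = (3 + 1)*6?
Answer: -600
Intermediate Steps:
k = -31 (k = -21 - 10 = -31)
y = 24 (y = 4*6 = 24)
(k + F(6, 0))*y = (-31 + 6)*24 = -25*24 = -600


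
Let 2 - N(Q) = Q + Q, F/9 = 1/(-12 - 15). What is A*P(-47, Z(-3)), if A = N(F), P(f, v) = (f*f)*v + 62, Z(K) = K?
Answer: -52520/3 ≈ -17507.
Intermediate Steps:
F = -⅓ (F = 9/(-12 - 15) = 9/(-27) = 9*(-1/27) = -⅓ ≈ -0.33333)
P(f, v) = 62 + v*f² (P(f, v) = f²*v + 62 = v*f² + 62 = 62 + v*f²)
N(Q) = 2 - 2*Q (N(Q) = 2 - (Q + Q) = 2 - 2*Q)
A = 8/3 (A = 2 - 2*(-⅓) = 2 + ⅔ = 8/3 ≈ 2.6667)
A*P(-47, Z(-3)) = 8*(62 - 3*(-47)²)/3 = 8*(62 - 3*2209)/3 = 8*(62 - 6627)/3 = (8/3)*(-6565) = -52520/3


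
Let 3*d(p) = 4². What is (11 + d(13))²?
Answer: 2401/9 ≈ 266.78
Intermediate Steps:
d(p) = 16/3 (d(p) = (⅓)*4² = (⅓)*16 = 16/3)
(11 + d(13))² = (11 + 16/3)² = (49/3)² = 2401/9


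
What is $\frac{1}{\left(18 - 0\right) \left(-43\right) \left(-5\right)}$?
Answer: $\frac{1}{3870} \approx 0.0002584$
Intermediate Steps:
$\frac{1}{\left(18 - 0\right) \left(-43\right) \left(-5\right)} = \frac{1}{\left(18 + 0\right) \left(-43\right) \left(-5\right)} = \frac{1}{18 \left(-43\right) \left(-5\right)} = \frac{1}{\left(-774\right) \left(-5\right)} = \frac{1}{3870}$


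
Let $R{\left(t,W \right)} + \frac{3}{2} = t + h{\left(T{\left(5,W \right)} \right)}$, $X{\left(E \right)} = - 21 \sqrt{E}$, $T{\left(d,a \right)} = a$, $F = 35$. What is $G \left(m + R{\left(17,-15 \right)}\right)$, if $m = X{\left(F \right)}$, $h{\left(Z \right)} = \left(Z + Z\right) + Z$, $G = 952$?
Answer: $-28084 - 19992 \sqrt{35} \approx -1.4636 \cdot 10^{5}$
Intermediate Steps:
$h{\left(Z \right)} = 3 Z$ ($h{\left(Z \right)} = 2 Z + Z = 3 Z$)
$R{\left(t,W \right)} = - \frac{3}{2} + t + 3 W$ ($R{\left(t,W \right)} = - \frac{3}{2} + \left(t + 3 W\right) = - \frac{3}{2} + t + 3 W$)
$m = - 21 \sqrt{35} \approx -124.24$
$G \left(m + R{\left(17,-15 \right)}\right) = 952 \left(- 21 \sqrt{35} + \left(- \frac{3}{2} + 17 + 3 \left(-15\right)\right)\right) = 952 \left(- 21 \sqrt{35} - \frac{59}{2}\right) = 952 \left(- \frac{59}{2} - 21 \sqrt{35}\right) = -28084 - 19992 \sqrt{35}$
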